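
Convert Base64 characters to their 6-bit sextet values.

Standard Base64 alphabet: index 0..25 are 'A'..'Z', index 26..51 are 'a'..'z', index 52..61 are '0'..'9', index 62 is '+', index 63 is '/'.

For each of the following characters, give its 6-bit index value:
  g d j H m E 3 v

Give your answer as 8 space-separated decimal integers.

Answer: 32 29 35 7 38 4 55 47

Derivation:
'g': a..z range, 26 + ord('g') − ord('a') = 32
'd': a..z range, 26 + ord('d') − ord('a') = 29
'j': a..z range, 26 + ord('j') − ord('a') = 35
'H': A..Z range, ord('H') − ord('A') = 7
'm': a..z range, 26 + ord('m') − ord('a') = 38
'E': A..Z range, ord('E') − ord('A') = 4
'3': 0..9 range, 52 + ord('3') − ord('0') = 55
'v': a..z range, 26 + ord('v') − ord('a') = 47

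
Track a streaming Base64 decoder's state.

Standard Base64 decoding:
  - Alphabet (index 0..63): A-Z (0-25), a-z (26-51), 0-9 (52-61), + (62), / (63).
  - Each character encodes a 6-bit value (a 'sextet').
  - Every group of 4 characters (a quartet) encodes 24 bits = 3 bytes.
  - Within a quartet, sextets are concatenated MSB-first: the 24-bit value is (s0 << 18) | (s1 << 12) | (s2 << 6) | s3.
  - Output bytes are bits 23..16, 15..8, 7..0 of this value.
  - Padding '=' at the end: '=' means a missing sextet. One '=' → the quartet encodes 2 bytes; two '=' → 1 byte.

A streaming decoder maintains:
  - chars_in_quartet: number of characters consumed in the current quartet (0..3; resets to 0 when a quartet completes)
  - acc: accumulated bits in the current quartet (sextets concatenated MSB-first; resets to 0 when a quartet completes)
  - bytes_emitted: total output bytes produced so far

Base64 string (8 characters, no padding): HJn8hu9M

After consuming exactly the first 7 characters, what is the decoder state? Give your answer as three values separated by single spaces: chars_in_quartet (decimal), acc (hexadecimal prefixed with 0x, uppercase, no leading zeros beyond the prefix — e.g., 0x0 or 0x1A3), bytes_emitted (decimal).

After char 0 ('H'=7): chars_in_quartet=1 acc=0x7 bytes_emitted=0
After char 1 ('J'=9): chars_in_quartet=2 acc=0x1C9 bytes_emitted=0
After char 2 ('n'=39): chars_in_quartet=3 acc=0x7267 bytes_emitted=0
After char 3 ('8'=60): chars_in_quartet=4 acc=0x1C99FC -> emit 1C 99 FC, reset; bytes_emitted=3
After char 4 ('h'=33): chars_in_quartet=1 acc=0x21 bytes_emitted=3
After char 5 ('u'=46): chars_in_quartet=2 acc=0x86E bytes_emitted=3
After char 6 ('9'=61): chars_in_quartet=3 acc=0x21BBD bytes_emitted=3

Answer: 3 0x21BBD 3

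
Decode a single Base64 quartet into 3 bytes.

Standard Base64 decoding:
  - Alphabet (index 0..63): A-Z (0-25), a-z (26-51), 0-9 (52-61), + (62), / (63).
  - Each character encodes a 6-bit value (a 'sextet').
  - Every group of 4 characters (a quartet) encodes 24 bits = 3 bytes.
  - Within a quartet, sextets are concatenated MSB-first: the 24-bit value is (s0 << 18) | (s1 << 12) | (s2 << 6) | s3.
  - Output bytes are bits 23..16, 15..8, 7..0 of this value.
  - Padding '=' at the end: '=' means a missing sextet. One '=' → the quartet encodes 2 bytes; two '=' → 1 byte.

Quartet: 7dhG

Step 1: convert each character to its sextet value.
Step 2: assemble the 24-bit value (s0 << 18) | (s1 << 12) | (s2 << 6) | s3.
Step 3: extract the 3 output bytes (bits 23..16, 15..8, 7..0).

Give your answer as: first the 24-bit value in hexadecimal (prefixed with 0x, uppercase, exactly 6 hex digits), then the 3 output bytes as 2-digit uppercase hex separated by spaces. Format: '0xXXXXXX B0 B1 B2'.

Sextets: 7=59, d=29, h=33, G=6
24-bit: (59<<18) | (29<<12) | (33<<6) | 6
      = 0xEC0000 | 0x01D000 | 0x000840 | 0x000006
      = 0xEDD846
Bytes: (v>>16)&0xFF=ED, (v>>8)&0xFF=D8, v&0xFF=46

Answer: 0xEDD846 ED D8 46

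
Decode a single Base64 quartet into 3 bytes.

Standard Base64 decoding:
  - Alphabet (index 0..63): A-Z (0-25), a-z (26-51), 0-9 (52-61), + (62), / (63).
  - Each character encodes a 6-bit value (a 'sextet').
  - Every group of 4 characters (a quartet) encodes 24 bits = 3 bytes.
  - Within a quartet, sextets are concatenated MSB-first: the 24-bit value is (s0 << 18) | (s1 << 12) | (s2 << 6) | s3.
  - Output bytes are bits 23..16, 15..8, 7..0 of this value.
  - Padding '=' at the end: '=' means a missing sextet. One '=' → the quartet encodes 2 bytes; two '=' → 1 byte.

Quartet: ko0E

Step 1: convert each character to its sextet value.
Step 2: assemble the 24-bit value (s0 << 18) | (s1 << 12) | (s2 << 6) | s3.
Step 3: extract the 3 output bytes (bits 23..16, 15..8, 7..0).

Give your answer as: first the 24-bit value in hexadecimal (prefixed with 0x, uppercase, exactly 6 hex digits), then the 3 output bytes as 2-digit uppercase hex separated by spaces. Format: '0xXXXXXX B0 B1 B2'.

Answer: 0x928D04 92 8D 04

Derivation:
Sextets: k=36, o=40, 0=52, E=4
24-bit: (36<<18) | (40<<12) | (52<<6) | 4
      = 0x900000 | 0x028000 | 0x000D00 | 0x000004
      = 0x928D04
Bytes: (v>>16)&0xFF=92, (v>>8)&0xFF=8D, v&0xFF=04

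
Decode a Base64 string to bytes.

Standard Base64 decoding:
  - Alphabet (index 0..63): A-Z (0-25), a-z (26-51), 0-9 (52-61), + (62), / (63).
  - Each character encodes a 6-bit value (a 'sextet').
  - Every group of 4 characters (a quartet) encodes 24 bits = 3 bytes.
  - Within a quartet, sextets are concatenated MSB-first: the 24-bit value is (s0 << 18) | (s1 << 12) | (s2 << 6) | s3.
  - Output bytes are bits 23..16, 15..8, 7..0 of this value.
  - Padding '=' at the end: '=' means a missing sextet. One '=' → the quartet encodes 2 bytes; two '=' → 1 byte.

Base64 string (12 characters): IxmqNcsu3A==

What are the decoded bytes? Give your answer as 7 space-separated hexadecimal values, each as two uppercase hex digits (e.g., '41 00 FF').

Answer: 23 19 AA 35 CB 2E DC

Derivation:
After char 0 ('I'=8): chars_in_quartet=1 acc=0x8 bytes_emitted=0
After char 1 ('x'=49): chars_in_quartet=2 acc=0x231 bytes_emitted=0
After char 2 ('m'=38): chars_in_quartet=3 acc=0x8C66 bytes_emitted=0
After char 3 ('q'=42): chars_in_quartet=4 acc=0x2319AA -> emit 23 19 AA, reset; bytes_emitted=3
After char 4 ('N'=13): chars_in_quartet=1 acc=0xD bytes_emitted=3
After char 5 ('c'=28): chars_in_quartet=2 acc=0x35C bytes_emitted=3
After char 6 ('s'=44): chars_in_quartet=3 acc=0xD72C bytes_emitted=3
After char 7 ('u'=46): chars_in_quartet=4 acc=0x35CB2E -> emit 35 CB 2E, reset; bytes_emitted=6
After char 8 ('3'=55): chars_in_quartet=1 acc=0x37 bytes_emitted=6
After char 9 ('A'=0): chars_in_quartet=2 acc=0xDC0 bytes_emitted=6
Padding '==': partial quartet acc=0xDC0 -> emit DC; bytes_emitted=7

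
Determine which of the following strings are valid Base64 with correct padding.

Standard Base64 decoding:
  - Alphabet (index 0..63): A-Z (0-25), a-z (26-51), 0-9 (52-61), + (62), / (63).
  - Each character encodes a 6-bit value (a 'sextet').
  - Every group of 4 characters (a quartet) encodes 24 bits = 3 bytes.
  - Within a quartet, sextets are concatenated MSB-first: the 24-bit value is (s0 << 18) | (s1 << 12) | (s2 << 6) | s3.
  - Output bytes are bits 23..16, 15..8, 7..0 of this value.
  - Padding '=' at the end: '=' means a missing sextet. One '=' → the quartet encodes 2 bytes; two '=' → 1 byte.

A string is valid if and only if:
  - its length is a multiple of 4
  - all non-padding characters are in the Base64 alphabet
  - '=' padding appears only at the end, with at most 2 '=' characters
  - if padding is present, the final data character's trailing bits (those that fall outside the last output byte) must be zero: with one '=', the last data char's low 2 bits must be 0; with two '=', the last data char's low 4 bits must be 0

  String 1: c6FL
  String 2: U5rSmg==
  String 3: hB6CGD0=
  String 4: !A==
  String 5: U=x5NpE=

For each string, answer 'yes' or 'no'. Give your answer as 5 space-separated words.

String 1: 'c6FL' → valid
String 2: 'U5rSmg==' → valid
String 3: 'hB6CGD0=' → valid
String 4: '!A==' → invalid (bad char(s): ['!'])
String 5: 'U=x5NpE=' → invalid (bad char(s): ['=']; '=' in middle)

Answer: yes yes yes no no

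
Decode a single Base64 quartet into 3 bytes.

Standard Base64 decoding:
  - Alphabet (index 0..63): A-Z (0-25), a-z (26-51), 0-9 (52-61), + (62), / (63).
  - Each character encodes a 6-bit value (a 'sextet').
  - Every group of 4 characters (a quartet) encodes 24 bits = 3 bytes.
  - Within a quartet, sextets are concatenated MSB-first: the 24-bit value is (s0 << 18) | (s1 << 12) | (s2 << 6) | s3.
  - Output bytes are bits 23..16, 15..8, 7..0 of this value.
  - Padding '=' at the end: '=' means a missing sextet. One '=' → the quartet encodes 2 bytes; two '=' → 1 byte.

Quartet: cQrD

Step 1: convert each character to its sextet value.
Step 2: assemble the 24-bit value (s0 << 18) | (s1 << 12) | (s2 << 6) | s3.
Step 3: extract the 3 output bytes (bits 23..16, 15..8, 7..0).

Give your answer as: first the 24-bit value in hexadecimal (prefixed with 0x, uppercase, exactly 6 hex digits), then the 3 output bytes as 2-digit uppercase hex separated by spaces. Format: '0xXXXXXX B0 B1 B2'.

Answer: 0x710AC3 71 0A C3

Derivation:
Sextets: c=28, Q=16, r=43, D=3
24-bit: (28<<18) | (16<<12) | (43<<6) | 3
      = 0x700000 | 0x010000 | 0x000AC0 | 0x000003
      = 0x710AC3
Bytes: (v>>16)&0xFF=71, (v>>8)&0xFF=0A, v&0xFF=C3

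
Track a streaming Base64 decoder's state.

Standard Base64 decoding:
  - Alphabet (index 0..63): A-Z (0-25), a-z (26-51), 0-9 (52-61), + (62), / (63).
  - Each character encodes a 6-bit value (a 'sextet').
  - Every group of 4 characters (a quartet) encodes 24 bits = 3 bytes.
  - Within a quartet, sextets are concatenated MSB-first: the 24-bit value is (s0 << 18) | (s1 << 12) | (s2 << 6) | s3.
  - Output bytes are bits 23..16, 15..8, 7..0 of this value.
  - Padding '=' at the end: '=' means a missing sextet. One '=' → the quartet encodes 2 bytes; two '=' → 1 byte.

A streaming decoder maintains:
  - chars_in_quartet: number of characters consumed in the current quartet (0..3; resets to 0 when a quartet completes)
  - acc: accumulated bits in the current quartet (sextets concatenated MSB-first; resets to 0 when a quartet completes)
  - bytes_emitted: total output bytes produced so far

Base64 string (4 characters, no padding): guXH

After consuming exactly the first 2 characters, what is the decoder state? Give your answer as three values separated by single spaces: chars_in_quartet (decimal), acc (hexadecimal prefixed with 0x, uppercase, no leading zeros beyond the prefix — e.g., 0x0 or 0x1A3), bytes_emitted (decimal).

Answer: 2 0x82E 0

Derivation:
After char 0 ('g'=32): chars_in_quartet=1 acc=0x20 bytes_emitted=0
After char 1 ('u'=46): chars_in_quartet=2 acc=0x82E bytes_emitted=0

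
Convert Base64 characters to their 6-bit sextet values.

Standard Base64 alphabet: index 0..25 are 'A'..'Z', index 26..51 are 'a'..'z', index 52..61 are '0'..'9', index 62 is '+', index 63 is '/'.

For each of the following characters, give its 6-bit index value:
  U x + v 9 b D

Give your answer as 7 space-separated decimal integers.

'U': A..Z range, ord('U') − ord('A') = 20
'x': a..z range, 26 + ord('x') − ord('a') = 49
'+': index 62
'v': a..z range, 26 + ord('v') − ord('a') = 47
'9': 0..9 range, 52 + ord('9') − ord('0') = 61
'b': a..z range, 26 + ord('b') − ord('a') = 27
'D': A..Z range, ord('D') − ord('A') = 3

Answer: 20 49 62 47 61 27 3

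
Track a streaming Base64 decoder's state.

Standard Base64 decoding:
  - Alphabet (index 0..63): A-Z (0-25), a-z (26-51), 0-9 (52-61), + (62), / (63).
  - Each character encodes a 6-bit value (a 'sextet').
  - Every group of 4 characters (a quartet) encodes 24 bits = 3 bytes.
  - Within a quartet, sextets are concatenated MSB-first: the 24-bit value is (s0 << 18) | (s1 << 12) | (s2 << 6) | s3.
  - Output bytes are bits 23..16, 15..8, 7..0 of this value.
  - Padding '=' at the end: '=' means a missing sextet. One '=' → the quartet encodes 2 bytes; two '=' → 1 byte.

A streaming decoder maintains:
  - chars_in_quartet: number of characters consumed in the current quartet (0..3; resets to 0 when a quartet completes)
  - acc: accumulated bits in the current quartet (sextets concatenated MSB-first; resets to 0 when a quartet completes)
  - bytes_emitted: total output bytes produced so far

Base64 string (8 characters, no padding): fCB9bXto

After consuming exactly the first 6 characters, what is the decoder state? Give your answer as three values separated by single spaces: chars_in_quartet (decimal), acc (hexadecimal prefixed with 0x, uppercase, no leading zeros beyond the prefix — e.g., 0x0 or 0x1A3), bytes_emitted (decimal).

Answer: 2 0x6D7 3

Derivation:
After char 0 ('f'=31): chars_in_quartet=1 acc=0x1F bytes_emitted=0
After char 1 ('C'=2): chars_in_quartet=2 acc=0x7C2 bytes_emitted=0
After char 2 ('B'=1): chars_in_quartet=3 acc=0x1F081 bytes_emitted=0
After char 3 ('9'=61): chars_in_quartet=4 acc=0x7C207D -> emit 7C 20 7D, reset; bytes_emitted=3
After char 4 ('b'=27): chars_in_quartet=1 acc=0x1B bytes_emitted=3
After char 5 ('X'=23): chars_in_quartet=2 acc=0x6D7 bytes_emitted=3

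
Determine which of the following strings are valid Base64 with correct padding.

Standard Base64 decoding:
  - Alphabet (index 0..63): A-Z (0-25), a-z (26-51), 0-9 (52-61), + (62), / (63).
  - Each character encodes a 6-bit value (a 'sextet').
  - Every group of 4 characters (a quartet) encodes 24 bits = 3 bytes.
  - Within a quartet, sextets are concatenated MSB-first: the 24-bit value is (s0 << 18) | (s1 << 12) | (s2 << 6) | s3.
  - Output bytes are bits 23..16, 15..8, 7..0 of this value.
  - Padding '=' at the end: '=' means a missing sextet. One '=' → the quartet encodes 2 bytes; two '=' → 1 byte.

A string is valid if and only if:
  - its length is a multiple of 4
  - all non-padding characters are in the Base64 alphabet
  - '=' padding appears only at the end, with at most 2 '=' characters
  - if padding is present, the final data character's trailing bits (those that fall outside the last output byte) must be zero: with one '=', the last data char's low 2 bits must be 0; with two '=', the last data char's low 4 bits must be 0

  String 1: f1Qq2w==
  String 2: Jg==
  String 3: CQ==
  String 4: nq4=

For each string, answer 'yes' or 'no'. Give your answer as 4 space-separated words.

Answer: yes yes yes yes

Derivation:
String 1: 'f1Qq2w==' → valid
String 2: 'Jg==' → valid
String 3: 'CQ==' → valid
String 4: 'nq4=' → valid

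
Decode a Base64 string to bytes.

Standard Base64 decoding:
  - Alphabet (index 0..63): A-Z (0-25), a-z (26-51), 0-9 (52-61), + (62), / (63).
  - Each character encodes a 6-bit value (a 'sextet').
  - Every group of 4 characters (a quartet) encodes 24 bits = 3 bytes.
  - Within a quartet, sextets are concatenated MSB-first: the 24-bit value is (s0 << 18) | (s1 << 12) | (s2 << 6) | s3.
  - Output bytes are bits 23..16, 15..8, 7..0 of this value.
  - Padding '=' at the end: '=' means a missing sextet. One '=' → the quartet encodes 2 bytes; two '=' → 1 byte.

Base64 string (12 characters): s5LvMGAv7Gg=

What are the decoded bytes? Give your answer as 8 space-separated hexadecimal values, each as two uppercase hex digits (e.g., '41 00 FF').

After char 0 ('s'=44): chars_in_quartet=1 acc=0x2C bytes_emitted=0
After char 1 ('5'=57): chars_in_quartet=2 acc=0xB39 bytes_emitted=0
After char 2 ('L'=11): chars_in_quartet=3 acc=0x2CE4B bytes_emitted=0
After char 3 ('v'=47): chars_in_quartet=4 acc=0xB392EF -> emit B3 92 EF, reset; bytes_emitted=3
After char 4 ('M'=12): chars_in_quartet=1 acc=0xC bytes_emitted=3
After char 5 ('G'=6): chars_in_quartet=2 acc=0x306 bytes_emitted=3
After char 6 ('A'=0): chars_in_quartet=3 acc=0xC180 bytes_emitted=3
After char 7 ('v'=47): chars_in_quartet=4 acc=0x30602F -> emit 30 60 2F, reset; bytes_emitted=6
After char 8 ('7'=59): chars_in_quartet=1 acc=0x3B bytes_emitted=6
After char 9 ('G'=6): chars_in_quartet=2 acc=0xEC6 bytes_emitted=6
After char 10 ('g'=32): chars_in_quartet=3 acc=0x3B1A0 bytes_emitted=6
Padding '=': partial quartet acc=0x3B1A0 -> emit EC 68; bytes_emitted=8

Answer: B3 92 EF 30 60 2F EC 68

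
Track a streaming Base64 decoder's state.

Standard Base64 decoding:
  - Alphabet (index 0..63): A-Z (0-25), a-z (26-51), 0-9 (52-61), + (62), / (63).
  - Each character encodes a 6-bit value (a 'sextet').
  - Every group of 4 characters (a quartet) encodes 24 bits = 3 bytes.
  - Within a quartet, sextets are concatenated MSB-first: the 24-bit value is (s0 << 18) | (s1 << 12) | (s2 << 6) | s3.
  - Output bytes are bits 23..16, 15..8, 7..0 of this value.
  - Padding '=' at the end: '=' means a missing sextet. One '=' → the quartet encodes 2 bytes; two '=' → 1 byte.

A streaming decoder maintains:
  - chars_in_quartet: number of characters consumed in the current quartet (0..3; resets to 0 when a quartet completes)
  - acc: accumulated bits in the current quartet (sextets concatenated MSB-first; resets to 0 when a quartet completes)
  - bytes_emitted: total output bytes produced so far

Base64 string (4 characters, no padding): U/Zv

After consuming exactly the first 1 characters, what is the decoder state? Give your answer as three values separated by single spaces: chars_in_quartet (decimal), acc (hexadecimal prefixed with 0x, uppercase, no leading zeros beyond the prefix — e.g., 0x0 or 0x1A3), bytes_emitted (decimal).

Answer: 1 0x14 0

Derivation:
After char 0 ('U'=20): chars_in_quartet=1 acc=0x14 bytes_emitted=0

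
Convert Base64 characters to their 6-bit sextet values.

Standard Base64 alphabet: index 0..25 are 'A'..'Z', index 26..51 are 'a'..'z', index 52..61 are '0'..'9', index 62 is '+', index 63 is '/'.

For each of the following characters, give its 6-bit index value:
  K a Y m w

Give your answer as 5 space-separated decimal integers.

Answer: 10 26 24 38 48

Derivation:
'K': A..Z range, ord('K') − ord('A') = 10
'a': a..z range, 26 + ord('a') − ord('a') = 26
'Y': A..Z range, ord('Y') − ord('A') = 24
'm': a..z range, 26 + ord('m') − ord('a') = 38
'w': a..z range, 26 + ord('w') − ord('a') = 48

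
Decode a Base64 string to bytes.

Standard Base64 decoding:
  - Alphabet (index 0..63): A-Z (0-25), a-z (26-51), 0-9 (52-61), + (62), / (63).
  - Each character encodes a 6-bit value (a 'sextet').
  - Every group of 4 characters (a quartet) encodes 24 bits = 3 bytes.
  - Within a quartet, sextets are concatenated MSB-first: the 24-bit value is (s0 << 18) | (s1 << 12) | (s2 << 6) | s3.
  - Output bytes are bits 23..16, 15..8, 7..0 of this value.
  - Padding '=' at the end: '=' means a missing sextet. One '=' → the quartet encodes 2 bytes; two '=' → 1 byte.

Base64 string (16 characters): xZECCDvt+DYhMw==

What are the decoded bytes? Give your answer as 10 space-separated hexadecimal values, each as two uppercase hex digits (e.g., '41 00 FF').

Answer: C5 91 02 08 3B ED F8 36 21 33

Derivation:
After char 0 ('x'=49): chars_in_quartet=1 acc=0x31 bytes_emitted=0
After char 1 ('Z'=25): chars_in_quartet=2 acc=0xC59 bytes_emitted=0
After char 2 ('E'=4): chars_in_quartet=3 acc=0x31644 bytes_emitted=0
After char 3 ('C'=2): chars_in_quartet=4 acc=0xC59102 -> emit C5 91 02, reset; bytes_emitted=3
After char 4 ('C'=2): chars_in_quartet=1 acc=0x2 bytes_emitted=3
After char 5 ('D'=3): chars_in_quartet=2 acc=0x83 bytes_emitted=3
After char 6 ('v'=47): chars_in_quartet=3 acc=0x20EF bytes_emitted=3
After char 7 ('t'=45): chars_in_quartet=4 acc=0x83BED -> emit 08 3B ED, reset; bytes_emitted=6
After char 8 ('+'=62): chars_in_quartet=1 acc=0x3E bytes_emitted=6
After char 9 ('D'=3): chars_in_quartet=2 acc=0xF83 bytes_emitted=6
After char 10 ('Y'=24): chars_in_quartet=3 acc=0x3E0D8 bytes_emitted=6
After char 11 ('h'=33): chars_in_quartet=4 acc=0xF83621 -> emit F8 36 21, reset; bytes_emitted=9
After char 12 ('M'=12): chars_in_quartet=1 acc=0xC bytes_emitted=9
After char 13 ('w'=48): chars_in_quartet=2 acc=0x330 bytes_emitted=9
Padding '==': partial quartet acc=0x330 -> emit 33; bytes_emitted=10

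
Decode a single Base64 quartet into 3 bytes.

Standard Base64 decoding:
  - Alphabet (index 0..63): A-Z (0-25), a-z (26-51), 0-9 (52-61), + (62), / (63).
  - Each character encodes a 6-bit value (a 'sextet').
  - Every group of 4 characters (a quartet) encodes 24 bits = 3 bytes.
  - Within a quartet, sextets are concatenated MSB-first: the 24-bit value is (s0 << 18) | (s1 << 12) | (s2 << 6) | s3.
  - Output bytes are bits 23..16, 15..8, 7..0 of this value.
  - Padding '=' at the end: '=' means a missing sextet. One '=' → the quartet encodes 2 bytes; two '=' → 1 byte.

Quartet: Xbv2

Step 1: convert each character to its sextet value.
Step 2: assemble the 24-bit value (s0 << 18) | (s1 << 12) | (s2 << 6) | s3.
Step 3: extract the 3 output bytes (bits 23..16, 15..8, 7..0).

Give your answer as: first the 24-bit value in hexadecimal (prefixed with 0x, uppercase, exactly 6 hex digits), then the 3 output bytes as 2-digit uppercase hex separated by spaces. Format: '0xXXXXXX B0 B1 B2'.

Answer: 0x5DBBF6 5D BB F6

Derivation:
Sextets: X=23, b=27, v=47, 2=54
24-bit: (23<<18) | (27<<12) | (47<<6) | 54
      = 0x5C0000 | 0x01B000 | 0x000BC0 | 0x000036
      = 0x5DBBF6
Bytes: (v>>16)&0xFF=5D, (v>>8)&0xFF=BB, v&0xFF=F6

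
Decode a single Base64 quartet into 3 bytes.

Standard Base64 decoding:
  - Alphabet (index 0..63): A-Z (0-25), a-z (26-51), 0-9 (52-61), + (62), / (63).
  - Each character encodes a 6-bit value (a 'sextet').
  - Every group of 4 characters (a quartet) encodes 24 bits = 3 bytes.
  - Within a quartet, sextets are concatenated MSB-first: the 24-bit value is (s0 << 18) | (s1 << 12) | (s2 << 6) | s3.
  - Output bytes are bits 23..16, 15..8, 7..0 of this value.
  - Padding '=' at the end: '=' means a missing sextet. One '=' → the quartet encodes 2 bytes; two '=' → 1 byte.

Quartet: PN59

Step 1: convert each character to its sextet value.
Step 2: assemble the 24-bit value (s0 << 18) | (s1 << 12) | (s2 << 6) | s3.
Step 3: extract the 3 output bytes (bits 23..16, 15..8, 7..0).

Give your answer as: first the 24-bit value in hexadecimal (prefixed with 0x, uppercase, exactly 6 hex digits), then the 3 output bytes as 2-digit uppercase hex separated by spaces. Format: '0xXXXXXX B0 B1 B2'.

Answer: 0x3CDE7D 3C DE 7D

Derivation:
Sextets: P=15, N=13, 5=57, 9=61
24-bit: (15<<18) | (13<<12) | (57<<6) | 61
      = 0x3C0000 | 0x00D000 | 0x000E40 | 0x00003D
      = 0x3CDE7D
Bytes: (v>>16)&0xFF=3C, (v>>8)&0xFF=DE, v&0xFF=7D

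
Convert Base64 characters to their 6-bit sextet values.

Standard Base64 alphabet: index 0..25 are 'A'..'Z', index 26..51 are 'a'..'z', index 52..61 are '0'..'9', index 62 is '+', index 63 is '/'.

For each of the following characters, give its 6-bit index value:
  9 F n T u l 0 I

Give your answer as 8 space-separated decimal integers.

Answer: 61 5 39 19 46 37 52 8

Derivation:
'9': 0..9 range, 52 + ord('9') − ord('0') = 61
'F': A..Z range, ord('F') − ord('A') = 5
'n': a..z range, 26 + ord('n') − ord('a') = 39
'T': A..Z range, ord('T') − ord('A') = 19
'u': a..z range, 26 + ord('u') − ord('a') = 46
'l': a..z range, 26 + ord('l') − ord('a') = 37
'0': 0..9 range, 52 + ord('0') − ord('0') = 52
'I': A..Z range, ord('I') − ord('A') = 8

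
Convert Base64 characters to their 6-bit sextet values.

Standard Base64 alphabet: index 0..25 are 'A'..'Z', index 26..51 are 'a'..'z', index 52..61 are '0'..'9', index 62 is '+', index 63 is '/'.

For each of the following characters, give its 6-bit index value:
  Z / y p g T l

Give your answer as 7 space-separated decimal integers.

'Z': A..Z range, ord('Z') − ord('A') = 25
'/': index 63
'y': a..z range, 26 + ord('y') − ord('a') = 50
'p': a..z range, 26 + ord('p') − ord('a') = 41
'g': a..z range, 26 + ord('g') − ord('a') = 32
'T': A..Z range, ord('T') − ord('A') = 19
'l': a..z range, 26 + ord('l') − ord('a') = 37

Answer: 25 63 50 41 32 19 37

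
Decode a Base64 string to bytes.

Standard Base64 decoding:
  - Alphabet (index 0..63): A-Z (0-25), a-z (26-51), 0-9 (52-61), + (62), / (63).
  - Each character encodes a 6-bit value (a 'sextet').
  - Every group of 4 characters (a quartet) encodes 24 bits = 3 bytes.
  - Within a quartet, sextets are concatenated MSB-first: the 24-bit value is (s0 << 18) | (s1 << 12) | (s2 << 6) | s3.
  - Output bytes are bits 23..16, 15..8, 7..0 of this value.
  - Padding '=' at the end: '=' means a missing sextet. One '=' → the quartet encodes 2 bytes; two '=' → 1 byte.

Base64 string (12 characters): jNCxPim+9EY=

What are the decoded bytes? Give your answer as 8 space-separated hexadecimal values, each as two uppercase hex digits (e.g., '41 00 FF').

Answer: 8C D0 B1 3E 29 BE F4 46

Derivation:
After char 0 ('j'=35): chars_in_quartet=1 acc=0x23 bytes_emitted=0
After char 1 ('N'=13): chars_in_quartet=2 acc=0x8CD bytes_emitted=0
After char 2 ('C'=2): chars_in_quartet=3 acc=0x23342 bytes_emitted=0
After char 3 ('x'=49): chars_in_quartet=4 acc=0x8CD0B1 -> emit 8C D0 B1, reset; bytes_emitted=3
After char 4 ('P'=15): chars_in_quartet=1 acc=0xF bytes_emitted=3
After char 5 ('i'=34): chars_in_quartet=2 acc=0x3E2 bytes_emitted=3
After char 6 ('m'=38): chars_in_quartet=3 acc=0xF8A6 bytes_emitted=3
After char 7 ('+'=62): chars_in_quartet=4 acc=0x3E29BE -> emit 3E 29 BE, reset; bytes_emitted=6
After char 8 ('9'=61): chars_in_quartet=1 acc=0x3D bytes_emitted=6
After char 9 ('E'=4): chars_in_quartet=2 acc=0xF44 bytes_emitted=6
After char 10 ('Y'=24): chars_in_quartet=3 acc=0x3D118 bytes_emitted=6
Padding '=': partial quartet acc=0x3D118 -> emit F4 46; bytes_emitted=8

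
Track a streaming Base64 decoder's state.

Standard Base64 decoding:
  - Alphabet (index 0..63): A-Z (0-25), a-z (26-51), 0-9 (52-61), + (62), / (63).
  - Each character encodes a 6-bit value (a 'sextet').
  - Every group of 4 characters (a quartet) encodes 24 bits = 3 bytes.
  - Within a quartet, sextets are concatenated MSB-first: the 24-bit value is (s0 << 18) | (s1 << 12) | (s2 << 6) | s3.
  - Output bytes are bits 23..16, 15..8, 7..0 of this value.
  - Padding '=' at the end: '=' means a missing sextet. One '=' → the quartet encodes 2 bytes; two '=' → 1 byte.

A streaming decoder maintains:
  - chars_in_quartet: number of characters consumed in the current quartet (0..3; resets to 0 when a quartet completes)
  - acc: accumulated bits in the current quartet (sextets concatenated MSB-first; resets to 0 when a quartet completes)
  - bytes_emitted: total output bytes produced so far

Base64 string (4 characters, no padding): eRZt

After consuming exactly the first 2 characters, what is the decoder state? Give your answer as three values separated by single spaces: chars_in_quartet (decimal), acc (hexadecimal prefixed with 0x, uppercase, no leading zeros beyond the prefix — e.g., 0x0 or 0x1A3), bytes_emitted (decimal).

Answer: 2 0x791 0

Derivation:
After char 0 ('e'=30): chars_in_quartet=1 acc=0x1E bytes_emitted=0
After char 1 ('R'=17): chars_in_quartet=2 acc=0x791 bytes_emitted=0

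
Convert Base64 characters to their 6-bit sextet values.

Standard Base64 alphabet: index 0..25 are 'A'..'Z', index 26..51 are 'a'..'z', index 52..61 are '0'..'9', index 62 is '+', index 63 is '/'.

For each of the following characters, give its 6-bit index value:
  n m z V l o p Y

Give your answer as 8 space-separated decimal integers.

Answer: 39 38 51 21 37 40 41 24

Derivation:
'n': a..z range, 26 + ord('n') − ord('a') = 39
'm': a..z range, 26 + ord('m') − ord('a') = 38
'z': a..z range, 26 + ord('z') − ord('a') = 51
'V': A..Z range, ord('V') − ord('A') = 21
'l': a..z range, 26 + ord('l') − ord('a') = 37
'o': a..z range, 26 + ord('o') − ord('a') = 40
'p': a..z range, 26 + ord('p') − ord('a') = 41
'Y': A..Z range, ord('Y') − ord('A') = 24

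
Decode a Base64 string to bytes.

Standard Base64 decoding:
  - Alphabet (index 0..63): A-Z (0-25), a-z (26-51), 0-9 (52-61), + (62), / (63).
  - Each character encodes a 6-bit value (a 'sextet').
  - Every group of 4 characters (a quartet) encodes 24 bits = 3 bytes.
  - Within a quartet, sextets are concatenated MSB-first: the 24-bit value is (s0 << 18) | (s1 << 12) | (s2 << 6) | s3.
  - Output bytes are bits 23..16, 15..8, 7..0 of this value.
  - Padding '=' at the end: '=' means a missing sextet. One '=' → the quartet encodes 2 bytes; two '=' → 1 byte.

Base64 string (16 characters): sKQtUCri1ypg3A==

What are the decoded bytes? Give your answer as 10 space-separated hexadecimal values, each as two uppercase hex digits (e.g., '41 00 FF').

Answer: B0 A4 2D 50 2A E2 D7 2A 60 DC

Derivation:
After char 0 ('s'=44): chars_in_quartet=1 acc=0x2C bytes_emitted=0
After char 1 ('K'=10): chars_in_quartet=2 acc=0xB0A bytes_emitted=0
After char 2 ('Q'=16): chars_in_quartet=3 acc=0x2C290 bytes_emitted=0
After char 3 ('t'=45): chars_in_quartet=4 acc=0xB0A42D -> emit B0 A4 2D, reset; bytes_emitted=3
After char 4 ('U'=20): chars_in_quartet=1 acc=0x14 bytes_emitted=3
After char 5 ('C'=2): chars_in_quartet=2 acc=0x502 bytes_emitted=3
After char 6 ('r'=43): chars_in_quartet=3 acc=0x140AB bytes_emitted=3
After char 7 ('i'=34): chars_in_quartet=4 acc=0x502AE2 -> emit 50 2A E2, reset; bytes_emitted=6
After char 8 ('1'=53): chars_in_quartet=1 acc=0x35 bytes_emitted=6
After char 9 ('y'=50): chars_in_quartet=2 acc=0xD72 bytes_emitted=6
After char 10 ('p'=41): chars_in_quartet=3 acc=0x35CA9 bytes_emitted=6
After char 11 ('g'=32): chars_in_quartet=4 acc=0xD72A60 -> emit D7 2A 60, reset; bytes_emitted=9
After char 12 ('3'=55): chars_in_quartet=1 acc=0x37 bytes_emitted=9
After char 13 ('A'=0): chars_in_quartet=2 acc=0xDC0 bytes_emitted=9
Padding '==': partial quartet acc=0xDC0 -> emit DC; bytes_emitted=10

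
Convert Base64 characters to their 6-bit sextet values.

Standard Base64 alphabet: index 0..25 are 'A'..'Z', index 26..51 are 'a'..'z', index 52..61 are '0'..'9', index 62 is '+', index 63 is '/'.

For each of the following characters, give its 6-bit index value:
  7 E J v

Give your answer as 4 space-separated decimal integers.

'7': 0..9 range, 52 + ord('7') − ord('0') = 59
'E': A..Z range, ord('E') − ord('A') = 4
'J': A..Z range, ord('J') − ord('A') = 9
'v': a..z range, 26 + ord('v') − ord('a') = 47

Answer: 59 4 9 47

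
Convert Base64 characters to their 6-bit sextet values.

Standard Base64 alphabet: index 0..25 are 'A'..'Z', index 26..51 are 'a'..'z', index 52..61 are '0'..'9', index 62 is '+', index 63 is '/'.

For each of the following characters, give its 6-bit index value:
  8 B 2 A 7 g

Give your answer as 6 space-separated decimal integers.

Answer: 60 1 54 0 59 32

Derivation:
'8': 0..9 range, 52 + ord('8') − ord('0') = 60
'B': A..Z range, ord('B') − ord('A') = 1
'2': 0..9 range, 52 + ord('2') − ord('0') = 54
'A': A..Z range, ord('A') − ord('A') = 0
'7': 0..9 range, 52 + ord('7') − ord('0') = 59
'g': a..z range, 26 + ord('g') − ord('a') = 32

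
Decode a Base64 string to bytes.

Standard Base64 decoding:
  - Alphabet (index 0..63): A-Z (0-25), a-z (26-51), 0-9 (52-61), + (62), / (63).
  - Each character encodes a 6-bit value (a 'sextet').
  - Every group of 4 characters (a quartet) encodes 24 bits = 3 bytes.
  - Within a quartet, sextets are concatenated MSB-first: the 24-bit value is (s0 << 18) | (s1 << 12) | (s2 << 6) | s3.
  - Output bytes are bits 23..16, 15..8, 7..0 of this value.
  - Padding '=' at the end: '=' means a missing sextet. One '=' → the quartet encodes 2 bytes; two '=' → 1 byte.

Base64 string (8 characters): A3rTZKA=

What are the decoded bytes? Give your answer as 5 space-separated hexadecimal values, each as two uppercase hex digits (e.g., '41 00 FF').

Answer: 03 7A D3 64 A0

Derivation:
After char 0 ('A'=0): chars_in_quartet=1 acc=0x0 bytes_emitted=0
After char 1 ('3'=55): chars_in_quartet=2 acc=0x37 bytes_emitted=0
After char 2 ('r'=43): chars_in_quartet=3 acc=0xDEB bytes_emitted=0
After char 3 ('T'=19): chars_in_quartet=4 acc=0x37AD3 -> emit 03 7A D3, reset; bytes_emitted=3
After char 4 ('Z'=25): chars_in_quartet=1 acc=0x19 bytes_emitted=3
After char 5 ('K'=10): chars_in_quartet=2 acc=0x64A bytes_emitted=3
After char 6 ('A'=0): chars_in_quartet=3 acc=0x19280 bytes_emitted=3
Padding '=': partial quartet acc=0x19280 -> emit 64 A0; bytes_emitted=5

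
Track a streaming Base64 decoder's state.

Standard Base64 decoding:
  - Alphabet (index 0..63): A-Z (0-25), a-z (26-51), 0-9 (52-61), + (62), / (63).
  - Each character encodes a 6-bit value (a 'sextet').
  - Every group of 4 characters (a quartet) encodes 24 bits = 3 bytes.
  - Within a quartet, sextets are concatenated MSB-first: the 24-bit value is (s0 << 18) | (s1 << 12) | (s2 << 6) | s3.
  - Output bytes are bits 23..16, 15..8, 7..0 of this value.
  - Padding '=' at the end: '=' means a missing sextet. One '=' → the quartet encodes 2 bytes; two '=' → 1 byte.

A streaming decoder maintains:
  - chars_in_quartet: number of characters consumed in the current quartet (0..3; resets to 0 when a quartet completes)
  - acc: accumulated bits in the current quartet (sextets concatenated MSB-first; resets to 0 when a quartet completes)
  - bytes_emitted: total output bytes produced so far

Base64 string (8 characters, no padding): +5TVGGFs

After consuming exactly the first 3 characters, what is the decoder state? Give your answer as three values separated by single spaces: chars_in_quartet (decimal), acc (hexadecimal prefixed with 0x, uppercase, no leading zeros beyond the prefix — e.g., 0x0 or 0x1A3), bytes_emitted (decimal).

Answer: 3 0x3EE53 0

Derivation:
After char 0 ('+'=62): chars_in_quartet=1 acc=0x3E bytes_emitted=0
After char 1 ('5'=57): chars_in_quartet=2 acc=0xFB9 bytes_emitted=0
After char 2 ('T'=19): chars_in_quartet=3 acc=0x3EE53 bytes_emitted=0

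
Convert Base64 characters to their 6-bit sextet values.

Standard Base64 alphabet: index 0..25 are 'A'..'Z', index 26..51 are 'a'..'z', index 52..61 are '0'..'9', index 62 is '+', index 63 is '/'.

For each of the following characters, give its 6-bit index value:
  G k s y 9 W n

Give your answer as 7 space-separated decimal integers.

Answer: 6 36 44 50 61 22 39

Derivation:
'G': A..Z range, ord('G') − ord('A') = 6
'k': a..z range, 26 + ord('k') − ord('a') = 36
's': a..z range, 26 + ord('s') − ord('a') = 44
'y': a..z range, 26 + ord('y') − ord('a') = 50
'9': 0..9 range, 52 + ord('9') − ord('0') = 61
'W': A..Z range, ord('W') − ord('A') = 22
'n': a..z range, 26 + ord('n') − ord('a') = 39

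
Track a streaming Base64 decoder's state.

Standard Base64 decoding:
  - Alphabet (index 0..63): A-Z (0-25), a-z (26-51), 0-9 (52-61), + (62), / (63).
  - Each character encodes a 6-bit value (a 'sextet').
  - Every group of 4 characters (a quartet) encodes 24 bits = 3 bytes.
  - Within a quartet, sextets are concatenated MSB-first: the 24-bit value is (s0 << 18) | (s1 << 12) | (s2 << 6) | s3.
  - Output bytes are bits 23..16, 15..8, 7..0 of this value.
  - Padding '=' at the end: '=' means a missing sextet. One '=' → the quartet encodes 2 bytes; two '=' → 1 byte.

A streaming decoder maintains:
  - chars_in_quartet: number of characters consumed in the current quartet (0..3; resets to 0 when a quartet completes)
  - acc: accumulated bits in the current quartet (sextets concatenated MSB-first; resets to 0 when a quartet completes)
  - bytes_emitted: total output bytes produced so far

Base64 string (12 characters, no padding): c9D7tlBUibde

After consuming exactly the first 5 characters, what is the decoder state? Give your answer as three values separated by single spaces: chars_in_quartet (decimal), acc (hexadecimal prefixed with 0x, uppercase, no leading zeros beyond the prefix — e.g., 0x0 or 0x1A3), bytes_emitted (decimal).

Answer: 1 0x2D 3

Derivation:
After char 0 ('c'=28): chars_in_quartet=1 acc=0x1C bytes_emitted=0
After char 1 ('9'=61): chars_in_quartet=2 acc=0x73D bytes_emitted=0
After char 2 ('D'=3): chars_in_quartet=3 acc=0x1CF43 bytes_emitted=0
After char 3 ('7'=59): chars_in_quartet=4 acc=0x73D0FB -> emit 73 D0 FB, reset; bytes_emitted=3
After char 4 ('t'=45): chars_in_quartet=1 acc=0x2D bytes_emitted=3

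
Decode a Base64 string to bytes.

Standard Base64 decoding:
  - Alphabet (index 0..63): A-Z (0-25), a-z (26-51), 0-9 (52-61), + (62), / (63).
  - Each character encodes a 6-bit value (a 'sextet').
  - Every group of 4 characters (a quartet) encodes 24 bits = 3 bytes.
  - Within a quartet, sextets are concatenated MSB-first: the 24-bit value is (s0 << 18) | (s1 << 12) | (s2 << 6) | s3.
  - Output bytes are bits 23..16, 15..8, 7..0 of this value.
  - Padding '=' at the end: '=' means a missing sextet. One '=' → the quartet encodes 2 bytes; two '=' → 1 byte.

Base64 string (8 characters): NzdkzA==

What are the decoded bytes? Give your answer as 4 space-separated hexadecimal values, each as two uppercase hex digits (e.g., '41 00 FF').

Answer: 37 37 64 CC

Derivation:
After char 0 ('N'=13): chars_in_quartet=1 acc=0xD bytes_emitted=0
After char 1 ('z'=51): chars_in_quartet=2 acc=0x373 bytes_emitted=0
After char 2 ('d'=29): chars_in_quartet=3 acc=0xDCDD bytes_emitted=0
After char 3 ('k'=36): chars_in_quartet=4 acc=0x373764 -> emit 37 37 64, reset; bytes_emitted=3
After char 4 ('z'=51): chars_in_quartet=1 acc=0x33 bytes_emitted=3
After char 5 ('A'=0): chars_in_quartet=2 acc=0xCC0 bytes_emitted=3
Padding '==': partial quartet acc=0xCC0 -> emit CC; bytes_emitted=4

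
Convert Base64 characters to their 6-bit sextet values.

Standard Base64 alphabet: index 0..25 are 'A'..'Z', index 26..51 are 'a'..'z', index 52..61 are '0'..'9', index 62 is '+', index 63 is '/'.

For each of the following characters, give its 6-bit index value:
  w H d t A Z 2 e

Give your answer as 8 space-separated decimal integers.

Answer: 48 7 29 45 0 25 54 30

Derivation:
'w': a..z range, 26 + ord('w') − ord('a') = 48
'H': A..Z range, ord('H') − ord('A') = 7
'd': a..z range, 26 + ord('d') − ord('a') = 29
't': a..z range, 26 + ord('t') − ord('a') = 45
'A': A..Z range, ord('A') − ord('A') = 0
'Z': A..Z range, ord('Z') − ord('A') = 25
'2': 0..9 range, 52 + ord('2') − ord('0') = 54
'e': a..z range, 26 + ord('e') − ord('a') = 30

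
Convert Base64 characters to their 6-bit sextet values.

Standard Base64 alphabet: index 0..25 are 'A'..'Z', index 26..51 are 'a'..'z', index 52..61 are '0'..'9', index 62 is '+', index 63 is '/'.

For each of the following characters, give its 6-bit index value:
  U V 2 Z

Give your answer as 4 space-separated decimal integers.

Answer: 20 21 54 25

Derivation:
'U': A..Z range, ord('U') − ord('A') = 20
'V': A..Z range, ord('V') − ord('A') = 21
'2': 0..9 range, 52 + ord('2') − ord('0') = 54
'Z': A..Z range, ord('Z') − ord('A') = 25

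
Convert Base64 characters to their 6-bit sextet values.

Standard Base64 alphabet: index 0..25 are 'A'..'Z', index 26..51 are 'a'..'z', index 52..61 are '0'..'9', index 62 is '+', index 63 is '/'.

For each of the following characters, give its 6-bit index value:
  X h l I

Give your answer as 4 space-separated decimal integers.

'X': A..Z range, ord('X') − ord('A') = 23
'h': a..z range, 26 + ord('h') − ord('a') = 33
'l': a..z range, 26 + ord('l') − ord('a') = 37
'I': A..Z range, ord('I') − ord('A') = 8

Answer: 23 33 37 8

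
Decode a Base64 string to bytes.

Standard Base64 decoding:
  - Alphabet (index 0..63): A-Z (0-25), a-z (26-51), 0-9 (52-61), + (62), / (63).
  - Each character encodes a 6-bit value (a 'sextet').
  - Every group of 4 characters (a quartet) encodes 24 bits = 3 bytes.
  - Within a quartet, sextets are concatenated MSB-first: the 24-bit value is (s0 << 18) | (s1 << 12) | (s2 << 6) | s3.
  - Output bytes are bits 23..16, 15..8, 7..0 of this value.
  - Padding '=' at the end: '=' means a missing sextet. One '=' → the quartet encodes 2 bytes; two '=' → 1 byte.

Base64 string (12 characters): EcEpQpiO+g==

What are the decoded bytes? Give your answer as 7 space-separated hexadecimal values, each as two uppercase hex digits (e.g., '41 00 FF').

Answer: 11 C1 29 42 98 8E FA

Derivation:
After char 0 ('E'=4): chars_in_quartet=1 acc=0x4 bytes_emitted=0
After char 1 ('c'=28): chars_in_quartet=2 acc=0x11C bytes_emitted=0
After char 2 ('E'=4): chars_in_quartet=3 acc=0x4704 bytes_emitted=0
After char 3 ('p'=41): chars_in_quartet=4 acc=0x11C129 -> emit 11 C1 29, reset; bytes_emitted=3
After char 4 ('Q'=16): chars_in_quartet=1 acc=0x10 bytes_emitted=3
After char 5 ('p'=41): chars_in_quartet=2 acc=0x429 bytes_emitted=3
After char 6 ('i'=34): chars_in_quartet=3 acc=0x10A62 bytes_emitted=3
After char 7 ('O'=14): chars_in_quartet=4 acc=0x42988E -> emit 42 98 8E, reset; bytes_emitted=6
After char 8 ('+'=62): chars_in_quartet=1 acc=0x3E bytes_emitted=6
After char 9 ('g'=32): chars_in_quartet=2 acc=0xFA0 bytes_emitted=6
Padding '==': partial quartet acc=0xFA0 -> emit FA; bytes_emitted=7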